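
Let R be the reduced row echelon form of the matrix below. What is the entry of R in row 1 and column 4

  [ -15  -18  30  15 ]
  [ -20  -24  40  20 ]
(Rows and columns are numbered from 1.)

-1

ρ1 ← -1/15·ρ1
  [   1  6/5  -2  -1 ]
  [ -20  -24  40  20 ]
ρ2 ← ρ2 + 20·ρ1
  [ 1  6/5  -2  -1 ]
  [ 0    0   0   0 ]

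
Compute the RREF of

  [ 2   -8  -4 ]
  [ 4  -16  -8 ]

[[1, -4, -2], [0, 0, 0]]

Multiply r1 by 1/2.
  [ 1   -4  -2 ]
  [ 4  -16  -8 ]
Subtract 4 times r1 from r2.
  [ 1  -4  -2 ]
  [ 0   0   0 ]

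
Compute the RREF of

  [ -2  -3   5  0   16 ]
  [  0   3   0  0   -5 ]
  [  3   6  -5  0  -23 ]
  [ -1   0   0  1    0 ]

Multiply r1 by -1/2.
  [  1  3/2  -5/2  0   -8 ]
  [  0    3     0  0   -5 ]
  [  3    6    -5  0  -23 ]
  [ -1    0     0  1    0 ]
Subtract 3 times r1 from r3.
  [  1  3/2  -5/2  0  -8 ]
  [  0    3     0  0  -5 ]
  [  0  3/2   5/2  0   1 ]
  [ -1    0     0  1   0 ]
Add r1 to r4.
  [ 1  3/2  -5/2  0  -8 ]
  [ 0    3     0  0  -5 ]
  [ 0  3/2   5/2  0   1 ]
  [ 0  3/2  -5/2  1  -8 ]
Multiply r2 by 1/3.
  [ 1  3/2  -5/2  0    -8 ]
  [ 0    1     0  0  -5/3 ]
  [ 0  3/2   5/2  0     1 ]
  [ 0  3/2  -5/2  1    -8 ]
Subtract 3/2 times r2 from r3.
  [ 1  3/2  -5/2  0    -8 ]
  [ 0    1     0  0  -5/3 ]
  [ 0    0   5/2  0   7/2 ]
  [ 0  3/2  -5/2  1    -8 ]
Subtract 3/2 times r2 from r4.
  [ 1  3/2  -5/2  0     -8 ]
  [ 0    1     0  0   -5/3 ]
  [ 0    0   5/2  0    7/2 ]
  [ 0    0  -5/2  1  -11/2 ]
Multiply r3 by 2/5.
  [ 1  3/2  -5/2  0     -8 ]
  [ 0    1     0  0   -5/3 ]
  [ 0    0     1  0    7/5 ]
  [ 0    0  -5/2  1  -11/2 ]
Add 5/2 times r3 to r4.
  [ 1  3/2  -5/2  0    -8 ]
  [ 0    1     0  0  -5/3 ]
  [ 0    0     1  0   7/5 ]
  [ 0    0     0  1    -2 ]
Add 5/2 times r3 to r1.
  [ 1  3/2  0  0  -9/2 ]
  [ 0    1  0  0  -5/3 ]
  [ 0    0  1  0   7/5 ]
  [ 0    0  0  1    -2 ]
Subtract 3/2 times r2 from r1.
  [ 1  0  0  0    -2 ]
  [ 0  1  0  0  -5/3 ]
  [ 0  0  1  0   7/5 ]
  [ 0  0  0  1    -2 ]

[[1, 0, 0, 0, -2], [0, 1, 0, 0, -5/3], [0, 0, 1, 0, 7/5], [0, 0, 0, 1, -2]]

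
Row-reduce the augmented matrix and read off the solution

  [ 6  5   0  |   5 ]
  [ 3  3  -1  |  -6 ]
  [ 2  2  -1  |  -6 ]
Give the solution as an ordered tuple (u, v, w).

(5, -5, 6)

r1 → 1/6·r1
  [ 1  5/6   0  |  5/6 ]
  [ 3    3  -1  |   -6 ]
  [ 2    2  -1  |   -6 ]
r2 → r2 − 3·r1
  [ 1  5/6   0  |    5/6 ]
  [ 0  1/2  -1  |  -17/2 ]
  [ 2    2  -1  |     -6 ]
r3 → r3 − 2·r1
  [ 1  5/6   0  |    5/6 ]
  [ 0  1/2  -1  |  -17/2 ]
  [ 0  1/3  -1  |  -23/3 ]
r2 → 2·r2
  [ 1  5/6   0  |    5/6 ]
  [ 0    1  -2  |    -17 ]
  [ 0  1/3  -1  |  -23/3 ]
r3 → r3 − 1/3·r2
  [ 1  5/6     0  |  5/6 ]
  [ 0    1    -2  |  -17 ]
  [ 0    0  -1/3  |   -2 ]
r3 → -3·r3
  [ 1  5/6   0  |  5/6 ]
  [ 0    1  -2  |  -17 ]
  [ 0    0   1  |    6 ]
r2 → r2 + 2·r3
  [ 1  5/6  0  |  5/6 ]
  [ 0    1  0  |   -5 ]
  [ 0    0  1  |    6 ]
r1 → r1 − 5/6·r2
  [ 1  0  0  |   5 ]
  [ 0  1  0  |  -5 ]
  [ 0  0  1  |   6 ]
Reading off the last column: u = 5, v = -5, w = 6.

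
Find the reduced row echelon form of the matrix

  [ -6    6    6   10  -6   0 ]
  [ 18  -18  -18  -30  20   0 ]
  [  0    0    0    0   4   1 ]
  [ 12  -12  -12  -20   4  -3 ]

[[1, -1, -1, -5/3, 0, 0], [0, 0, 0, 0, 1, 0], [0, 0, 0, 0, 0, 1], [0, 0, 0, 0, 0, 0]]

r1 → -1/6·r1
  [  1   -1   -1  -5/3   1   0 ]
  [ 18  -18  -18   -30  20   0 ]
  [  0    0    0     0   4   1 ]
  [ 12  -12  -12   -20   4  -3 ]
r2 → r2 − 18·r1
  [  1   -1   -1  -5/3  1   0 ]
  [  0    0    0     0  2   0 ]
  [  0    0    0     0  4   1 ]
  [ 12  -12  -12   -20  4  -3 ]
r4 → r4 − 12·r1
  [ 1  -1  -1  -5/3   1   0 ]
  [ 0   0   0     0   2   0 ]
  [ 0   0   0     0   4   1 ]
  [ 0   0   0     0  -8  -3 ]
r2 → 1/2·r2
  [ 1  -1  -1  -5/3   1   0 ]
  [ 0   0   0     0   1   0 ]
  [ 0   0   0     0   4   1 ]
  [ 0   0   0     0  -8  -3 ]
r3 → r3 − 4·r2
  [ 1  -1  -1  -5/3   1   0 ]
  [ 0   0   0     0   1   0 ]
  [ 0   0   0     0   0   1 ]
  [ 0   0   0     0  -8  -3 ]
r4 → r4 + 8·r2
  [ 1  -1  -1  -5/3  1   0 ]
  [ 0   0   0     0  1   0 ]
  [ 0   0   0     0  0   1 ]
  [ 0   0   0     0  0  -3 ]
r4 → r4 + 3·r3
  [ 1  -1  -1  -5/3  1  0 ]
  [ 0   0   0     0  1  0 ]
  [ 0   0   0     0  0  1 ]
  [ 0   0   0     0  0  0 ]
r1 → r1 − r2
  [ 1  -1  -1  -5/3  0  0 ]
  [ 0   0   0     0  1  0 ]
  [ 0   0   0     0  0  1 ]
  [ 0   0   0     0  0  0 ]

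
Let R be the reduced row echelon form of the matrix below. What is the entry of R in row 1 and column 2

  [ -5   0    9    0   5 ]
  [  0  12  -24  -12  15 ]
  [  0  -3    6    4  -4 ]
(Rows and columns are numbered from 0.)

r1 := -1/5·r1
r2 := 1/12·r2
r3 := r3 + 3·r2
r2 := r2 + r3

-2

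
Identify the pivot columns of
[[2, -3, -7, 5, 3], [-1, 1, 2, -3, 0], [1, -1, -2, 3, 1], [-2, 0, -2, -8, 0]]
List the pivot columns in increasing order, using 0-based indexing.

0, 1, 4

ρ1 → 1/2·ρ1
ρ2 → ρ2 + ρ1
ρ3 → ρ3 − ρ1
ρ4 → ρ4 + 2·ρ1
ρ2 → -2·ρ2
ρ3 → ρ3 − 1/2·ρ2
ρ4 → ρ4 + 3·ρ2
ρ4 → ρ4 + 6·ρ3
ρ2 → ρ2 + 3·ρ3
ρ1 → ρ1 − 3/2·ρ3
ρ1 → ρ1 + 3/2·ρ2
Pivot columns are the columns containing a leading 1.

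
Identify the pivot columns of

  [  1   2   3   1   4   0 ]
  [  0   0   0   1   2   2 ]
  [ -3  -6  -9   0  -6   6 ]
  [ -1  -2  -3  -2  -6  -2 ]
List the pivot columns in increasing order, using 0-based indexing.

r3 → r3 + 3·r1
  [  1   2   3   1   4   0 ]
  [  0   0   0   1   2   2 ]
  [  0   0   0   3   6   6 ]
  [ -1  -2  -3  -2  -6  -2 ]
r4 → r4 + r1
  [ 1  2  3   1   4   0 ]
  [ 0  0  0   1   2   2 ]
  [ 0  0  0   3   6   6 ]
  [ 0  0  0  -1  -2  -2 ]
r3 → r3 − 3·r2
  [ 1  2  3   1   4   0 ]
  [ 0  0  0   1   2   2 ]
  [ 0  0  0   0   0   0 ]
  [ 0  0  0  -1  -2  -2 ]
r4 → r4 + r2
  [ 1  2  3  1  4  0 ]
  [ 0  0  0  1  2  2 ]
  [ 0  0  0  0  0  0 ]
  [ 0  0  0  0  0  0 ]
r1 → r1 − r2
  [ 1  2  3  0  2  -2 ]
  [ 0  0  0  1  2   2 ]
  [ 0  0  0  0  0   0 ]
  [ 0  0  0  0  0   0 ]
Pivot columns are the columns containing a leading 1.

0, 3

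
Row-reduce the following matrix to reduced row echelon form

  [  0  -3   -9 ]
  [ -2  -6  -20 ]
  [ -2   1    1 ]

[[1, 0, 1], [0, 1, 3], [0, 0, 0]]

Swap R1 and R2.
  [ -2  -6  -20 ]
  [  0  -3   -9 ]
  [ -2   1    1 ]
Multiply R1 by -1/2.
  [  1   3  10 ]
  [  0  -3  -9 ]
  [ -2   1   1 ]
Add 2 times R1 to R3.
  [ 1   3  10 ]
  [ 0  -3  -9 ]
  [ 0   7  21 ]
Multiply R2 by -1/3.
  [ 1  3  10 ]
  [ 0  1   3 ]
  [ 0  7  21 ]
Subtract 7 times R2 from R3.
  [ 1  3  10 ]
  [ 0  1   3 ]
  [ 0  0   0 ]
Subtract 3 times R2 from R1.
  [ 1  0  1 ]
  [ 0  1  3 ]
  [ 0  0  0 ]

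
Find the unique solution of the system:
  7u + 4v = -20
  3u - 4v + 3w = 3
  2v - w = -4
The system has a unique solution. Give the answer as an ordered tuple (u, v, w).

(-2, -3/2, 1)

Form the augmented matrix and row-reduce:
  [ 7   4   0  |  -20 ]
  [ 3  -4   3  |    3 ]
  [ 0   2  -1  |   -4 ]
r1 -> 1/7·r1
  [ 1  4/7   0  |  -20/7 ]
  [ 3   -4   3  |      3 ]
  [ 0    2  -1  |     -4 ]
r2 -> r2 − 3·r1
  [ 1    4/7   0  |  -20/7 ]
  [ 0  -40/7   3  |   81/7 ]
  [ 0      2  -1  |     -4 ]
r2 -> -7/40·r2
  [ 1  4/7       0  |   -20/7 ]
  [ 0    1  -21/40  |  -81/40 ]
  [ 0    2      -1  |      -4 ]
r3 -> r3 − 2·r2
  [ 1  4/7       0  |   -20/7 ]
  [ 0    1  -21/40  |  -81/40 ]
  [ 0    0    1/20  |    1/20 ]
r3 -> 20·r3
  [ 1  4/7       0  |   -20/7 ]
  [ 0    1  -21/40  |  -81/40 ]
  [ 0    0       1  |       1 ]
r2 -> r2 + 21/40·r3
  [ 1  4/7  0  |  -20/7 ]
  [ 0    1  0  |   -3/2 ]
  [ 0    0  1  |      1 ]
r1 -> r1 − 4/7·r2
  [ 1  0  0  |    -2 ]
  [ 0  1  0  |  -3/2 ]
  [ 0  0  1  |     1 ]
Reading off the last column: u = -2, v = -3/2, w = 1.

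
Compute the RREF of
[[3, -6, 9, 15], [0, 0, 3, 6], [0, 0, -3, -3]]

[[1, -2, 0, 0], [0, 0, 1, 0], [0, 0, 0, 1]]

R1 -> 1/3·R1
  [ 1  -2   3   5 ]
  [ 0   0   3   6 ]
  [ 0   0  -3  -3 ]
R2 -> 1/3·R2
  [ 1  -2   3   5 ]
  [ 0   0   1   2 ]
  [ 0   0  -3  -3 ]
R3 -> R3 + 3·R2
  [ 1  -2  3  5 ]
  [ 0   0  1  2 ]
  [ 0   0  0  3 ]
R3 -> 1/3·R3
  [ 1  -2  3  5 ]
  [ 0   0  1  2 ]
  [ 0   0  0  1 ]
R2 -> R2 − 2·R3
  [ 1  -2  3  5 ]
  [ 0   0  1  0 ]
  [ 0   0  0  1 ]
R1 -> R1 − 5·R3
  [ 1  -2  3  0 ]
  [ 0   0  1  0 ]
  [ 0   0  0  1 ]
R1 -> R1 − 3·R2
  [ 1  -2  0  0 ]
  [ 0   0  1  0 ]
  [ 0   0  0  1 ]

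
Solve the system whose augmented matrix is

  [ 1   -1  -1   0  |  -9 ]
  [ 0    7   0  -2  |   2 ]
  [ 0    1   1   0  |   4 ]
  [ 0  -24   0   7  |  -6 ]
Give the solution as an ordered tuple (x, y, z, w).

(-5, 2, 2, 6)

r2 -> 1/7·r2
  [ 1   -1  -1     0  |   -9 ]
  [ 0    1   0  -2/7  |  2/7 ]
  [ 0    1   1     0  |    4 ]
  [ 0  -24   0     7  |   -6 ]
r3 -> r3 − r2
  [ 1   -1  -1     0  |    -9 ]
  [ 0    1   0  -2/7  |   2/7 ]
  [ 0    0   1   2/7  |  26/7 ]
  [ 0  -24   0     7  |    -6 ]
r4 -> r4 + 24·r2
  [ 1  -1  -1     0  |    -9 ]
  [ 0   1   0  -2/7  |   2/7 ]
  [ 0   0   1   2/7  |  26/7 ]
  [ 0   0   0   1/7  |   6/7 ]
r4 -> 7·r4
  [ 1  -1  -1     0  |    -9 ]
  [ 0   1   0  -2/7  |   2/7 ]
  [ 0   0   1   2/7  |  26/7 ]
  [ 0   0   0     1  |     6 ]
r3 -> r3 − 2/7·r4
  [ 1  -1  -1     0  |   -9 ]
  [ 0   1   0  -2/7  |  2/7 ]
  [ 0   0   1     0  |    2 ]
  [ 0   0   0     1  |    6 ]
r2 -> r2 + 2/7·r4
  [ 1  -1  -1  0  |  -9 ]
  [ 0   1   0  0  |   2 ]
  [ 0   0   1  0  |   2 ]
  [ 0   0   0  1  |   6 ]
r1 -> r1 + r3
  [ 1  -1  0  0  |  -7 ]
  [ 0   1  0  0  |   2 ]
  [ 0   0  1  0  |   2 ]
  [ 0   0  0  1  |   6 ]
r1 -> r1 + r2
  [ 1  0  0  0  |  -5 ]
  [ 0  1  0  0  |   2 ]
  [ 0  0  1  0  |   2 ]
  [ 0  0  0  1  |   6 ]
Reading off the last column: x = -5, y = 2, z = 2, w = 6.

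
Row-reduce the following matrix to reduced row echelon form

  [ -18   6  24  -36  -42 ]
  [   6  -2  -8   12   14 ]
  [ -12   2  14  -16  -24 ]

Multiply R1 by -1/18.
Subtract 6 times R1 from R2.
Add 12 times R1 to R3.
Swap R2 and R3.
Multiply R2 by -1/2.
Add 1/3 times R2 to R1.

[[1, 0, -1, 2/3, 5/3], [0, 1, 1, -4, -2], [0, 0, 0, 0, 0]]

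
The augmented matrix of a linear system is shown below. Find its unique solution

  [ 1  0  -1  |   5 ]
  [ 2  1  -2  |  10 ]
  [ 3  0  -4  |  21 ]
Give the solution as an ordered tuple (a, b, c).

(-1, 0, -6)

ρ2 -> ρ2 − 2·ρ1
  [ 1  0  -1  |   5 ]
  [ 0  1   0  |   0 ]
  [ 3  0  -4  |  21 ]
ρ3 -> ρ3 − 3·ρ1
  [ 1  0  -1  |  5 ]
  [ 0  1   0  |  0 ]
  [ 0  0  -1  |  6 ]
ρ3 -> -1·ρ3
  [ 1  0  -1  |   5 ]
  [ 0  1   0  |   0 ]
  [ 0  0   1  |  -6 ]
ρ1 -> ρ1 + ρ3
  [ 1  0  0  |  -1 ]
  [ 0  1  0  |   0 ]
  [ 0  0  1  |  -6 ]
Reading off the last column: a = -1, b = 0, c = -6.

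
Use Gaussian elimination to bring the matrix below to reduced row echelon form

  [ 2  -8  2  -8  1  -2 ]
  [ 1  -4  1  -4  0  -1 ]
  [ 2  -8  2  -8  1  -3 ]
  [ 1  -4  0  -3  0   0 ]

R1 ← 1/2·R1
  [ 1  -4  1  -4  1/2  -1 ]
  [ 1  -4  1  -4    0  -1 ]
  [ 2  -8  2  -8    1  -3 ]
  [ 1  -4  0  -3    0   0 ]
R2 ← R2 − R1
  [ 1  -4  1  -4   1/2  -1 ]
  [ 0   0  0   0  -1/2   0 ]
  [ 2  -8  2  -8     1  -3 ]
  [ 1  -4  0  -3     0   0 ]
R3 ← R3 − 2·R1
  [ 1  -4  1  -4   1/2  -1 ]
  [ 0   0  0   0  -1/2   0 ]
  [ 0   0  0   0     0  -1 ]
  [ 1  -4  0  -3     0   0 ]
R4 ← R4 − R1
  [ 1  -4   1  -4   1/2  -1 ]
  [ 0   0   0   0  -1/2   0 ]
  [ 0   0   0   0     0  -1 ]
  [ 0   0  -1   1  -1/2   1 ]
R2 <=> R4
  [ 1  -4   1  -4   1/2  -1 ]
  [ 0   0  -1   1  -1/2   1 ]
  [ 0   0   0   0     0  -1 ]
  [ 0   0   0   0  -1/2   0 ]
R2 ← -1·R2
  [ 1  -4  1  -4   1/2  -1 ]
  [ 0   0  1  -1   1/2  -1 ]
  [ 0   0  0   0     0  -1 ]
  [ 0   0  0   0  -1/2   0 ]
R3 <=> R4
  [ 1  -4  1  -4   1/2  -1 ]
  [ 0   0  1  -1   1/2  -1 ]
  [ 0   0  0   0  -1/2   0 ]
  [ 0   0  0   0     0  -1 ]
R3 ← -2·R3
  [ 1  -4  1  -4  1/2  -1 ]
  [ 0   0  1  -1  1/2  -1 ]
  [ 0   0  0   0    1   0 ]
  [ 0   0  0   0    0  -1 ]
R4 ← -1·R4
  [ 1  -4  1  -4  1/2  -1 ]
  [ 0   0  1  -1  1/2  -1 ]
  [ 0   0  0   0    1   0 ]
  [ 0   0  0   0    0   1 ]
R2 ← R2 + R4
  [ 1  -4  1  -4  1/2  -1 ]
  [ 0   0  1  -1  1/2   0 ]
  [ 0   0  0   0    1   0 ]
  [ 0   0  0   0    0   1 ]
R1 ← R1 + R4
  [ 1  -4  1  -4  1/2  0 ]
  [ 0   0  1  -1  1/2  0 ]
  [ 0   0  0   0    1  0 ]
  [ 0   0  0   0    0  1 ]
R2 ← R2 − 1/2·R3
  [ 1  -4  1  -4  1/2  0 ]
  [ 0   0  1  -1    0  0 ]
  [ 0   0  0   0    1  0 ]
  [ 0   0  0   0    0  1 ]
R1 ← R1 − 1/2·R3
  [ 1  -4  1  -4  0  0 ]
  [ 0   0  1  -1  0  0 ]
  [ 0   0  0   0  1  0 ]
  [ 0   0  0   0  0  1 ]
R1 ← R1 − R2
  [ 1  -4  0  -3  0  0 ]
  [ 0   0  1  -1  0  0 ]
  [ 0   0  0   0  1  0 ]
  [ 0   0  0   0  0  1 ]

[[1, -4, 0, -3, 0, 0], [0, 0, 1, -1, 0, 0], [0, 0, 0, 0, 1, 0], [0, 0, 0, 0, 0, 1]]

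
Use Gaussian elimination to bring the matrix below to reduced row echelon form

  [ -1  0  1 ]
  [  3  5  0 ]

[[1, 0, -1], [0, 1, 3/5]]

r1 → -1·r1
  [ 1  0  -1 ]
  [ 3  5   0 ]
r2 → r2 − 3·r1
  [ 1  0  -1 ]
  [ 0  5   3 ]
r2 → 1/5·r2
  [ 1  0   -1 ]
  [ 0  1  3/5 ]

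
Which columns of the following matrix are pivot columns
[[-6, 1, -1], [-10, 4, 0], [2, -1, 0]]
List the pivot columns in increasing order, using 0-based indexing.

ρ1 ← -1/6·ρ1
  [   1  -1/6  1/6 ]
  [ -10     4    0 ]
  [   2    -1    0 ]
ρ2 ← ρ2 + 10·ρ1
  [ 1  -1/6  1/6 ]
  [ 0   7/3  5/3 ]
  [ 2    -1    0 ]
ρ3 ← ρ3 − 2·ρ1
  [ 1  -1/6   1/6 ]
  [ 0   7/3   5/3 ]
  [ 0  -2/3  -1/3 ]
ρ2 ← 3/7·ρ2
  [ 1  -1/6   1/6 ]
  [ 0     1   5/7 ]
  [ 0  -2/3  -1/3 ]
ρ3 ← ρ3 + 2/3·ρ2
  [ 1  -1/6  1/6 ]
  [ 0     1  5/7 ]
  [ 0     0  1/7 ]
ρ3 ← 7·ρ3
  [ 1  -1/6  1/6 ]
  [ 0     1  5/7 ]
  [ 0     0    1 ]
ρ2 ← ρ2 − 5/7·ρ3
  [ 1  -1/6  1/6 ]
  [ 0     1    0 ]
  [ 0     0    1 ]
ρ1 ← ρ1 − 1/6·ρ3
  [ 1  -1/6  0 ]
  [ 0     1  0 ]
  [ 0     0  1 ]
ρ1 ← ρ1 + 1/6·ρ2
  [ 1  0  0 ]
  [ 0  1  0 ]
  [ 0  0  1 ]
Pivot columns are the columns containing a leading 1.

0, 1, 2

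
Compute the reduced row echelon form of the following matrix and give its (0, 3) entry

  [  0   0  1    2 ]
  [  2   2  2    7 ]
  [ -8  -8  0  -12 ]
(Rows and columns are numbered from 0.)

3/2

Swap R1 and R2.
Multiply R1 by 1/2.
Add 8 times R1 to R3.
Subtract 8 times R2 from R3.
Subtract R2 from R1.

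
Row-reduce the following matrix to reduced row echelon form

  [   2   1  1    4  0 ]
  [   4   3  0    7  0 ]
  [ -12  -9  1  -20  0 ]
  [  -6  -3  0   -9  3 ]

[[1, 0, 0, 1, 0], [0, 1, 0, 1, 0], [0, 0, 1, 1, 0], [0, 0, 0, 0, 1]]

Multiply R1 by 1/2.
  [   1  1/2  1/2    2  0 ]
  [   4    3    0    7  0 ]
  [ -12   -9    1  -20  0 ]
  [  -6   -3    0   -9  3 ]
Subtract 4 times R1 from R2.
  [   1  1/2  1/2    2  0 ]
  [   0    1   -2   -1  0 ]
  [ -12   -9    1  -20  0 ]
  [  -6   -3    0   -9  3 ]
Add 12 times R1 to R3.
  [  1  1/2  1/2   2  0 ]
  [  0    1   -2  -1  0 ]
  [  0   -3    7   4  0 ]
  [ -6   -3    0  -9  3 ]
Add 6 times R1 to R4.
  [ 1  1/2  1/2   2  0 ]
  [ 0    1   -2  -1  0 ]
  [ 0   -3    7   4  0 ]
  [ 0    0    3   3  3 ]
Add 3 times R2 to R3.
  [ 1  1/2  1/2   2  0 ]
  [ 0    1   -2  -1  0 ]
  [ 0    0    1   1  0 ]
  [ 0    0    3   3  3 ]
Subtract 3 times R3 from R4.
  [ 1  1/2  1/2   2  0 ]
  [ 0    1   -2  -1  0 ]
  [ 0    0    1   1  0 ]
  [ 0    0    0   0  3 ]
Multiply R4 by 1/3.
  [ 1  1/2  1/2   2  0 ]
  [ 0    1   -2  -1  0 ]
  [ 0    0    1   1  0 ]
  [ 0    0    0   0  1 ]
Add 2 times R3 to R2.
  [ 1  1/2  1/2  2  0 ]
  [ 0    1    0  1  0 ]
  [ 0    0    1  1  0 ]
  [ 0    0    0  0  1 ]
Subtract 1/2 times R3 from R1.
  [ 1  1/2  0  3/2  0 ]
  [ 0    1  0    1  0 ]
  [ 0    0  1    1  0 ]
  [ 0    0  0    0  1 ]
Subtract 1/2 times R2 from R1.
  [ 1  0  0  1  0 ]
  [ 0  1  0  1  0 ]
  [ 0  0  1  1  0 ]
  [ 0  0  0  0  1 ]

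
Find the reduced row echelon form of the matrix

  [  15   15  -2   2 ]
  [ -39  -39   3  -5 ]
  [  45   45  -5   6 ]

[[1, 1, 0, 0], [0, 0, 1, 0], [0, 0, 0, 1]]

R1 := 1/15·R1
R2 := R2 + 39·R1
R3 := R3 − 45·R1
R2 := -5/11·R2
R3 := R3 − R2
R3 := 11·R3
R2 := R2 + 1/11·R3
R1 := R1 − 2/15·R3
R1 := R1 + 2/15·R2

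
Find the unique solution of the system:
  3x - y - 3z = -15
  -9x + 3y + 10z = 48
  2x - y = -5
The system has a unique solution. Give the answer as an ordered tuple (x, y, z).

Form the augmented matrix and row-reduce:
  [  3  -1  -3  |  -15 ]
  [ -9   3  10  |   48 ]
  [  2  -1   0  |   -5 ]
R1 → 1/3·R1
  [  1  -1/3  -1  |  -5 ]
  [ -9     3  10  |  48 ]
  [  2    -1   0  |  -5 ]
R2 → R2 + 9·R1
  [ 1  -1/3  -1  |  -5 ]
  [ 0     0   1  |   3 ]
  [ 2    -1   0  |  -5 ]
R3 → R3 − 2·R1
  [ 1  -1/3  -1  |  -5 ]
  [ 0     0   1  |   3 ]
  [ 0  -1/3   2  |   5 ]
R2 ↔ R3
  [ 1  -1/3  -1  |  -5 ]
  [ 0  -1/3   2  |   5 ]
  [ 0     0   1  |   3 ]
R2 → -3·R2
  [ 1  -1/3  -1  |   -5 ]
  [ 0     1  -6  |  -15 ]
  [ 0     0   1  |    3 ]
R2 → R2 + 6·R3
  [ 1  -1/3  -1  |  -5 ]
  [ 0     1   0  |   3 ]
  [ 0     0   1  |   3 ]
R1 → R1 + R3
  [ 1  -1/3  0  |  -2 ]
  [ 0     1  0  |   3 ]
  [ 0     0  1  |   3 ]
R1 → R1 + 1/3·R2
  [ 1  0  0  |  -1 ]
  [ 0  1  0  |   3 ]
  [ 0  0  1  |   3 ]
Reading off the last column: x = -1, y = 3, z = 3.

(-1, 3, 3)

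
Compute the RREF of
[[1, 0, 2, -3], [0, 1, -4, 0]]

[[1, 0, 2, -3], [0, 1, -4, 0]]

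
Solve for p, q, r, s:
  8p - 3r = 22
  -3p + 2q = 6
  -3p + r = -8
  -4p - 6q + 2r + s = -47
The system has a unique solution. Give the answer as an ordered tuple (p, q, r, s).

Form the augmented matrix and row-reduce:
  [  8   0  -3  0  |   22 ]
  [ -3   2   0  0  |    6 ]
  [ -3   0   1  0  |   -8 ]
  [ -4  -6   2  1  |  -47 ]
Multiply r1 by 1/8.
  [  1   0  -3/8  0  |  11/4 ]
  [ -3   2     0  0  |     6 ]
  [ -3   0     1  0  |    -8 ]
  [ -4  -6     2  1  |   -47 ]
Add 3 times r1 to r2.
  [  1   0  -3/8  0  |  11/4 ]
  [  0   2  -9/8  0  |  57/4 ]
  [ -3   0     1  0  |    -8 ]
  [ -4  -6     2  1  |   -47 ]
Add 3 times r1 to r3.
  [  1   0  -3/8  0  |  11/4 ]
  [  0   2  -9/8  0  |  57/4 ]
  [  0   0  -1/8  0  |   1/4 ]
  [ -4  -6     2  1  |   -47 ]
Add 4 times r1 to r4.
  [ 1   0  -3/8  0  |  11/4 ]
  [ 0   2  -9/8  0  |  57/4 ]
  [ 0   0  -1/8  0  |   1/4 ]
  [ 0  -6   1/2  1  |   -36 ]
Multiply r2 by 1/2.
  [ 1   0   -3/8  0  |  11/4 ]
  [ 0   1  -9/16  0  |  57/8 ]
  [ 0   0   -1/8  0  |   1/4 ]
  [ 0  -6    1/2  1  |   -36 ]
Add 6 times r2 to r4.
  [ 1  0   -3/8  0  |  11/4 ]
  [ 0  1  -9/16  0  |  57/8 ]
  [ 0  0   -1/8  0  |   1/4 ]
  [ 0  0  -23/8  1  |  27/4 ]
Multiply r3 by -8.
  [ 1  0   -3/8  0  |  11/4 ]
  [ 0  1  -9/16  0  |  57/8 ]
  [ 0  0      1  0  |    -2 ]
  [ 0  0  -23/8  1  |  27/4 ]
Add 23/8 times r3 to r4.
  [ 1  0   -3/8  0  |  11/4 ]
  [ 0  1  -9/16  0  |  57/8 ]
  [ 0  0      1  0  |    -2 ]
  [ 0  0      0  1  |     1 ]
Add 9/16 times r3 to r2.
  [ 1  0  -3/8  0  |  11/4 ]
  [ 0  1     0  0  |     6 ]
  [ 0  0     1  0  |    -2 ]
  [ 0  0     0  1  |     1 ]
Add 3/8 times r3 to r1.
  [ 1  0  0  0  |   2 ]
  [ 0  1  0  0  |   6 ]
  [ 0  0  1  0  |  -2 ]
  [ 0  0  0  1  |   1 ]
Reading off the last column: p = 2, q = 6, r = -2, s = 1.

(2, 6, -2, 1)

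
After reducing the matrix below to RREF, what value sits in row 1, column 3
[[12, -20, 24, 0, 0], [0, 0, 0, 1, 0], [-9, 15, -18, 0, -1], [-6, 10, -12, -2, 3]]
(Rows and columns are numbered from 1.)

2

R1 → 1/12·R1
  [  1  -5/3    2   0   0 ]
  [  0     0    0   1   0 ]
  [ -9    15  -18   0  -1 ]
  [ -6    10  -12  -2   3 ]
R3 → R3 + 9·R1
  [  1  -5/3    2   0   0 ]
  [  0     0    0   1   0 ]
  [  0     0    0   0  -1 ]
  [ -6    10  -12  -2   3 ]
R4 → R4 + 6·R1
  [ 1  -5/3  2   0   0 ]
  [ 0     0  0   1   0 ]
  [ 0     0  0   0  -1 ]
  [ 0     0  0  -2   3 ]
R4 → R4 + 2·R2
  [ 1  -5/3  2  0   0 ]
  [ 0     0  0  1   0 ]
  [ 0     0  0  0  -1 ]
  [ 0     0  0  0   3 ]
R3 → -1·R3
  [ 1  -5/3  2  0  0 ]
  [ 0     0  0  1  0 ]
  [ 0     0  0  0  1 ]
  [ 0     0  0  0  3 ]
R4 → R4 − 3·R3
  [ 1  -5/3  2  0  0 ]
  [ 0     0  0  1  0 ]
  [ 0     0  0  0  1 ]
  [ 0     0  0  0  0 ]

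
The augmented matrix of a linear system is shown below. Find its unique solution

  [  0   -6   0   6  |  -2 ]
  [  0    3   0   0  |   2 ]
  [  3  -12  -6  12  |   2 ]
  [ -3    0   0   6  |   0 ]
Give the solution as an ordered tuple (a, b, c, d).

(2/3, 2/3, -2/3, 1/3)

Swap R1 and R3.
  [  3  -12  -6  12  |   2 ]
  [  0    3   0   0  |   2 ]
  [  0   -6   0   6  |  -2 ]
  [ -3    0   0   6  |   0 ]
Multiply R1 by 1/3.
  [  1  -4  -2  4  |  2/3 ]
  [  0   3   0  0  |    2 ]
  [  0  -6   0  6  |   -2 ]
  [ -3   0   0  6  |    0 ]
Add 3 times R1 to R4.
  [ 1   -4  -2   4  |  2/3 ]
  [ 0    3   0   0  |    2 ]
  [ 0   -6   0   6  |   -2 ]
  [ 0  -12  -6  18  |    2 ]
Multiply R2 by 1/3.
  [ 1   -4  -2   4  |  2/3 ]
  [ 0    1   0   0  |  2/3 ]
  [ 0   -6   0   6  |   -2 ]
  [ 0  -12  -6  18  |    2 ]
Add 6 times R2 to R3.
  [ 1   -4  -2   4  |  2/3 ]
  [ 0    1   0   0  |  2/3 ]
  [ 0    0   0   6  |    2 ]
  [ 0  -12  -6  18  |    2 ]
Add 12 times R2 to R4.
  [ 1  -4  -2   4  |  2/3 ]
  [ 0   1   0   0  |  2/3 ]
  [ 0   0   0   6  |    2 ]
  [ 0   0  -6  18  |   10 ]
Swap R3 and R4.
  [ 1  -4  -2   4  |  2/3 ]
  [ 0   1   0   0  |  2/3 ]
  [ 0   0  -6  18  |   10 ]
  [ 0   0   0   6  |    2 ]
Multiply R3 by -1/6.
  [ 1  -4  -2   4  |   2/3 ]
  [ 0   1   0   0  |   2/3 ]
  [ 0   0   1  -3  |  -5/3 ]
  [ 0   0   0   6  |     2 ]
Multiply R4 by 1/6.
  [ 1  -4  -2   4  |   2/3 ]
  [ 0   1   0   0  |   2/3 ]
  [ 0   0   1  -3  |  -5/3 ]
  [ 0   0   0   1  |   1/3 ]
Add 3 times R4 to R3.
  [ 1  -4  -2  4  |   2/3 ]
  [ 0   1   0  0  |   2/3 ]
  [ 0   0   1  0  |  -2/3 ]
  [ 0   0   0  1  |   1/3 ]
Subtract 4 times R4 from R1.
  [ 1  -4  -2  0  |  -2/3 ]
  [ 0   1   0  0  |   2/3 ]
  [ 0   0   1  0  |  -2/3 ]
  [ 0   0   0  1  |   1/3 ]
Add 2 times R3 to R1.
  [ 1  -4  0  0  |    -2 ]
  [ 0   1  0  0  |   2/3 ]
  [ 0   0  1  0  |  -2/3 ]
  [ 0   0  0  1  |   1/3 ]
Add 4 times R2 to R1.
  [ 1  0  0  0  |   2/3 ]
  [ 0  1  0  0  |   2/3 ]
  [ 0  0  1  0  |  -2/3 ]
  [ 0  0  0  1  |   1/3 ]
Reading off the last column: a = 2/3, b = 2/3, c = -2/3, d = 1/3.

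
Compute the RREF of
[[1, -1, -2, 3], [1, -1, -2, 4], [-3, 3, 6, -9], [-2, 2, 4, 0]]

r2 ← r2 − r1
  [  1  -1  -2   3 ]
  [  0   0   0   1 ]
  [ -3   3   6  -9 ]
  [ -2   2   4   0 ]
r3 ← r3 + 3·r1
  [  1  -1  -2  3 ]
  [  0   0   0  1 ]
  [  0   0   0  0 ]
  [ -2   2   4  0 ]
r4 ← r4 + 2·r1
  [ 1  -1  -2  3 ]
  [ 0   0   0  1 ]
  [ 0   0   0  0 ]
  [ 0   0   0  6 ]
r4 ← r4 − 6·r2
  [ 1  -1  -2  3 ]
  [ 0   0   0  1 ]
  [ 0   0   0  0 ]
  [ 0   0   0  0 ]
r1 ← r1 − 3·r2
  [ 1  -1  -2  0 ]
  [ 0   0   0  1 ]
  [ 0   0   0  0 ]
  [ 0   0   0  0 ]

[[1, -1, -2, 0], [0, 0, 0, 1], [0, 0, 0, 0], [0, 0, 0, 0]]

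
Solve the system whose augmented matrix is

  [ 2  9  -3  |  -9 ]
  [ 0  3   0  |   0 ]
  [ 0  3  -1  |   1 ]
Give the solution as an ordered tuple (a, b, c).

(-6, 0, -1)

R1 ← 1/2·R1
  [ 1  9/2  -3/2  |  -9/2 ]
  [ 0    3     0  |     0 ]
  [ 0    3    -1  |     1 ]
R2 ← 1/3·R2
  [ 1  9/2  -3/2  |  -9/2 ]
  [ 0    1     0  |     0 ]
  [ 0    3    -1  |     1 ]
R3 ← R3 − 3·R2
  [ 1  9/2  -3/2  |  -9/2 ]
  [ 0    1     0  |     0 ]
  [ 0    0    -1  |     1 ]
R3 ← -1·R3
  [ 1  9/2  -3/2  |  -9/2 ]
  [ 0    1     0  |     0 ]
  [ 0    0     1  |    -1 ]
R1 ← R1 + 3/2·R3
  [ 1  9/2  0  |  -6 ]
  [ 0    1  0  |   0 ]
  [ 0    0  1  |  -1 ]
R1 ← R1 − 9/2·R2
  [ 1  0  0  |  -6 ]
  [ 0  1  0  |   0 ]
  [ 0  0  1  |  -1 ]
Reading off the last column: a = -6, b = 0, c = -1.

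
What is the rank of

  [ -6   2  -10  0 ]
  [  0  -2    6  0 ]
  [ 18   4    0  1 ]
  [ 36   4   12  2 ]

Multiply R1 by -1/6.
Subtract 18 times R1 from R3.
Subtract 36 times R1 from R4.
Multiply R2 by -1/2.
Subtract 10 times R2 from R3.
Subtract 16 times R2 from R4.
Subtract 2 times R3 from R4.
Add 1/3 times R2 to R1.
The reduced form has 3 nonzero rows.

rank = 3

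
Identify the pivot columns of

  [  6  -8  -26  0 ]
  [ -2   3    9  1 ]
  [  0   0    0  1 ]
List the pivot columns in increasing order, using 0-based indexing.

0, 1, 3

R1 → 1/6·R1
  [  1  -4/3  -13/3  0 ]
  [ -2     3      9  1 ]
  [  0     0      0  1 ]
R2 → R2 + 2·R1
  [ 1  -4/3  -13/3  0 ]
  [ 0   1/3    1/3  1 ]
  [ 0     0      0  1 ]
R2 → 3·R2
  [ 1  -4/3  -13/3  0 ]
  [ 0     1      1  3 ]
  [ 0     0      0  1 ]
R2 → R2 − 3·R3
  [ 1  -4/3  -13/3  0 ]
  [ 0     1      1  0 ]
  [ 0     0      0  1 ]
R1 → R1 + 4/3·R2
  [ 1  0  -3  0 ]
  [ 0  1   1  0 ]
  [ 0  0   0  1 ]
Pivot columns are the columns containing a leading 1.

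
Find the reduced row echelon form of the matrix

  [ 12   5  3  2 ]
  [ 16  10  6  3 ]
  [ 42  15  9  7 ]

R1 -> 1/12·R1
  [  1  5/12  1/4  1/6 ]
  [ 16    10    6    3 ]
  [ 42    15    9    7 ]
R2 -> R2 − 16·R1
  [  1  5/12  1/4  1/6 ]
  [  0  10/3    2  1/3 ]
  [ 42    15    9    7 ]
R3 -> R3 − 42·R1
  [ 1  5/12   1/4  1/6 ]
  [ 0  10/3     2  1/3 ]
  [ 0  -5/2  -3/2    0 ]
R2 -> 3/10·R2
  [ 1  5/12   1/4   1/6 ]
  [ 0     1   3/5  1/10 ]
  [ 0  -5/2  -3/2     0 ]
R3 -> R3 + 5/2·R2
  [ 1  5/12  1/4   1/6 ]
  [ 0     1  3/5  1/10 ]
  [ 0     0    0   1/4 ]
R3 -> 4·R3
  [ 1  5/12  1/4   1/6 ]
  [ 0     1  3/5  1/10 ]
  [ 0     0    0     1 ]
R2 -> R2 − 1/10·R3
  [ 1  5/12  1/4  1/6 ]
  [ 0     1  3/5    0 ]
  [ 0     0    0    1 ]
R1 -> R1 − 1/6·R3
  [ 1  5/12  1/4  0 ]
  [ 0     1  3/5  0 ]
  [ 0     0    0  1 ]
R1 -> R1 − 5/12·R2
  [ 1  0    0  0 ]
  [ 0  1  3/5  0 ]
  [ 0  0    0  1 ]

[[1, 0, 0, 0], [0, 1, 3/5, 0], [0, 0, 0, 1]]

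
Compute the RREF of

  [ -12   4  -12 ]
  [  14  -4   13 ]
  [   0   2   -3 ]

[[1, 0, 1/2], [0, 1, -3/2], [0, 0, 0]]

Multiply R1 by -1/12.
Subtract 14 times R1 from R2.
Multiply R2 by 3/2.
Subtract 2 times R2 from R3.
Add 1/3 times R2 to R1.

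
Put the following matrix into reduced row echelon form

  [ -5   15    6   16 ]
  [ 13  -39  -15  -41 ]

R1 → -1/5·R1
  [  1   -3  -6/5  -16/5 ]
  [ 13  -39   -15    -41 ]
R2 → R2 − 13·R1
  [ 1  -3  -6/5  -16/5 ]
  [ 0   0   3/5    3/5 ]
R2 → 5/3·R2
  [ 1  -3  -6/5  -16/5 ]
  [ 0   0     1      1 ]
R1 → R1 + 6/5·R2
  [ 1  -3  0  -2 ]
  [ 0   0  1   1 ]

[[1, -3, 0, -2], [0, 0, 1, 1]]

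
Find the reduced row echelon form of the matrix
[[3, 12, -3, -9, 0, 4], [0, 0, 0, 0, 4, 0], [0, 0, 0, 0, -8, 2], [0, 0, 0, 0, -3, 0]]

[[1, 4, -1, -3, 0, 0], [0, 0, 0, 0, 1, 0], [0, 0, 0, 0, 0, 1], [0, 0, 0, 0, 0, 0]]

ρ1 := 1/3·ρ1
  [ 1  4  -1  -3   0  4/3 ]
  [ 0  0   0   0   4    0 ]
  [ 0  0   0   0  -8    2 ]
  [ 0  0   0   0  -3    0 ]
ρ2 := 1/4·ρ2
  [ 1  4  -1  -3   0  4/3 ]
  [ 0  0   0   0   1    0 ]
  [ 0  0   0   0  -8    2 ]
  [ 0  0   0   0  -3    0 ]
ρ3 := ρ3 + 8·ρ2
  [ 1  4  -1  -3   0  4/3 ]
  [ 0  0   0   0   1    0 ]
  [ 0  0   0   0   0    2 ]
  [ 0  0   0   0  -3    0 ]
ρ4 := ρ4 + 3·ρ2
  [ 1  4  -1  -3  0  4/3 ]
  [ 0  0   0   0  1    0 ]
  [ 0  0   0   0  0    2 ]
  [ 0  0   0   0  0    0 ]
ρ3 := 1/2·ρ3
  [ 1  4  -1  -3  0  4/3 ]
  [ 0  0   0   0  1    0 ]
  [ 0  0   0   0  0    1 ]
  [ 0  0   0   0  0    0 ]
ρ1 := ρ1 − 4/3·ρ3
  [ 1  4  -1  -3  0  0 ]
  [ 0  0   0   0  1  0 ]
  [ 0  0   0   0  0  1 ]
  [ 0  0   0   0  0  0 ]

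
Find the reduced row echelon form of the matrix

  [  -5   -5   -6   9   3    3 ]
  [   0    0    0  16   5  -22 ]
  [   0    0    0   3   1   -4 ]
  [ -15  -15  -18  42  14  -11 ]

[[1, 1, 6/5, 0, 0, -3], [0, 0, 0, 1, 0, -2], [0, 0, 0, 0, 1, 2], [0, 0, 0, 0, 0, 0]]

ρ1 ← -1/5·ρ1
ρ4 ← ρ4 + 15·ρ1
ρ2 ← 1/16·ρ2
ρ3 ← ρ3 − 3·ρ2
ρ4 ← ρ4 − 15·ρ2
ρ3 ← 16·ρ3
ρ4 ← ρ4 − 5/16·ρ3
ρ2 ← ρ2 − 5/16·ρ3
ρ1 ← ρ1 + 3/5·ρ3
ρ1 ← ρ1 + 9/5·ρ2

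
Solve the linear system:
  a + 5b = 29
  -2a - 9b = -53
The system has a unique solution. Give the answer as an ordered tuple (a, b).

Form the augmented matrix and row-reduce:
  [  1   5  |   29 ]
  [ -2  -9  |  -53 ]
r2 ← r2 + 2·r1
  [ 1  5  |  29 ]
  [ 0  1  |   5 ]
r1 ← r1 − 5·r2
  [ 1  0  |  4 ]
  [ 0  1  |  5 ]
Reading off the last column: a = 4, b = 5.

(4, 5)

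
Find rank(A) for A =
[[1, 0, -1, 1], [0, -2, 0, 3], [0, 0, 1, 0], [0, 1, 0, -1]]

r2 := -1/2·r2
r4 := r4 − r2
r4 := 2·r4
r2 := r2 + 3/2·r4
r1 := r1 − r4
r1 := r1 + r3
The reduced form has 4 nonzero rows.

rank = 4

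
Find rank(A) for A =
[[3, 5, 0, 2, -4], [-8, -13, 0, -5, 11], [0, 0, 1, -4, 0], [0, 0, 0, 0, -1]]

rank = 4

ρ1 := 1/3·ρ1
  [  1  5/3  0  2/3  -4/3 ]
  [ -8  -13  0   -5    11 ]
  [  0    0  1   -4     0 ]
  [  0    0  0    0    -1 ]
ρ2 := ρ2 + 8·ρ1
  [ 1  5/3  0  2/3  -4/3 ]
  [ 0  1/3  0  1/3   1/3 ]
  [ 0    0  1   -4     0 ]
  [ 0    0  0    0    -1 ]
ρ2 := 3·ρ2
  [ 1  5/3  0  2/3  -4/3 ]
  [ 0    1  0    1     1 ]
  [ 0    0  1   -4     0 ]
  [ 0    0  0    0    -1 ]
ρ4 := -1·ρ4
  [ 1  5/3  0  2/3  -4/3 ]
  [ 0    1  0    1     1 ]
  [ 0    0  1   -4     0 ]
  [ 0    0  0    0     1 ]
ρ2 := ρ2 − ρ4
  [ 1  5/3  0  2/3  -4/3 ]
  [ 0    1  0    1     0 ]
  [ 0    0  1   -4     0 ]
  [ 0    0  0    0     1 ]
ρ1 := ρ1 + 4/3·ρ4
  [ 1  5/3  0  2/3  0 ]
  [ 0    1  0    1  0 ]
  [ 0    0  1   -4  0 ]
  [ 0    0  0    0  1 ]
ρ1 := ρ1 − 5/3·ρ2
  [ 1  0  0  -1  0 ]
  [ 0  1  0   1  0 ]
  [ 0  0  1  -4  0 ]
  [ 0  0  0   0  1 ]
The reduced form has 4 nonzero rows.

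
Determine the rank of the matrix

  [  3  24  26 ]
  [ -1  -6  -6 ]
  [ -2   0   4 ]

rank = 2

R1 := 1/3·R1
  [  1   8  26/3 ]
  [ -1  -6    -6 ]
  [ -2   0     4 ]
R2 := R2 + R1
  [  1  8  26/3 ]
  [  0  2   8/3 ]
  [ -2  0     4 ]
R3 := R3 + 2·R1
  [ 1   8  26/3 ]
  [ 0   2   8/3 ]
  [ 0  16  64/3 ]
R2 := 1/2·R2
  [ 1   8  26/3 ]
  [ 0   1   4/3 ]
  [ 0  16  64/3 ]
R3 := R3 − 16·R2
  [ 1  8  26/3 ]
  [ 0  1   4/3 ]
  [ 0  0     0 ]
R1 := R1 − 8·R2
  [ 1  0   -2 ]
  [ 0  1  4/3 ]
  [ 0  0    0 ]
The reduced form has 2 nonzero rows.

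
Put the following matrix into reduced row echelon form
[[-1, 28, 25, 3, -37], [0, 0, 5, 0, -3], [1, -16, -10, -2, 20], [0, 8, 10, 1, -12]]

r1 ← -1·r1
  [ 1  -28  -25  -3   37 ]
  [ 0    0    5   0   -3 ]
  [ 1  -16  -10  -2   20 ]
  [ 0    8   10   1  -12 ]
r3 ← r3 − r1
  [ 1  -28  -25  -3   37 ]
  [ 0    0    5   0   -3 ]
  [ 0   12   15   1  -17 ]
  [ 0    8   10   1  -12 ]
r2 ↔ r3
  [ 1  -28  -25  -3   37 ]
  [ 0   12   15   1  -17 ]
  [ 0    0    5   0   -3 ]
  [ 0    8   10   1  -12 ]
r2 ← 1/12·r2
  [ 1  -28  -25    -3      37 ]
  [ 0    1  5/4  1/12  -17/12 ]
  [ 0    0    5     0      -3 ]
  [ 0    8   10     1     -12 ]
r4 ← r4 − 8·r2
  [ 1  -28  -25    -3      37 ]
  [ 0    1  5/4  1/12  -17/12 ]
  [ 0    0    5     0      -3 ]
  [ 0    0    0   1/3    -2/3 ]
r3 ← 1/5·r3
  [ 1  -28  -25    -3      37 ]
  [ 0    1  5/4  1/12  -17/12 ]
  [ 0    0    1     0    -3/5 ]
  [ 0    0    0   1/3    -2/3 ]
r4 ← 3·r4
  [ 1  -28  -25    -3      37 ]
  [ 0    1  5/4  1/12  -17/12 ]
  [ 0    0    1     0    -3/5 ]
  [ 0    0    0     1      -2 ]
r2 ← r2 − 1/12·r4
  [ 1  -28  -25  -3    37 ]
  [ 0    1  5/4   0  -5/4 ]
  [ 0    0    1   0  -3/5 ]
  [ 0    0    0   1    -2 ]
r1 ← r1 + 3·r4
  [ 1  -28  -25  0    31 ]
  [ 0    1  5/4  0  -5/4 ]
  [ 0    0    1  0  -3/5 ]
  [ 0    0    0  1    -2 ]
r2 ← r2 − 5/4·r3
  [ 1  -28  -25  0    31 ]
  [ 0    1    0  0  -1/2 ]
  [ 0    0    1  0  -3/5 ]
  [ 0    0    0  1    -2 ]
r1 ← r1 + 25·r3
  [ 1  -28  0  0    16 ]
  [ 0    1  0  0  -1/2 ]
  [ 0    0  1  0  -3/5 ]
  [ 0    0  0  1    -2 ]
r1 ← r1 + 28·r2
  [ 1  0  0  0     2 ]
  [ 0  1  0  0  -1/2 ]
  [ 0  0  1  0  -3/5 ]
  [ 0  0  0  1    -2 ]

[[1, 0, 0, 0, 2], [0, 1, 0, 0, -1/2], [0, 0, 1, 0, -3/5], [0, 0, 0, 1, -2]]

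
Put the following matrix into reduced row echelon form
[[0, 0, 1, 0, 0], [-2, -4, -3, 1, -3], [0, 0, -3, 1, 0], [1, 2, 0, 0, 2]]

ρ1 <=> ρ2
ρ1 := -1/2·ρ1
ρ4 := ρ4 − ρ1
ρ3 := ρ3 + 3·ρ2
ρ4 := ρ4 + 3/2·ρ2
ρ4 := ρ4 − 1/2·ρ3
ρ4 := 2·ρ4
ρ1 := ρ1 − 3/2·ρ4
ρ1 := ρ1 + 1/2·ρ3
ρ1 := ρ1 − 3/2·ρ2

[[1, 2, 0, 0, 0], [0, 0, 1, 0, 0], [0, 0, 0, 1, 0], [0, 0, 0, 0, 1]]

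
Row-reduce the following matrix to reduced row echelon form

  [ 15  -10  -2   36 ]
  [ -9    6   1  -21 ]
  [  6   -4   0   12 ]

Multiply r1 by 1/15.
Add 9 times r1 to r2.
Subtract 6 times r1 from r3.
Multiply r2 by -5.
Subtract 4/5 times r2 from r3.
Add 2/15 times r2 to r1.

[[1, -2/3, 0, 2], [0, 0, 1, -3], [0, 0, 0, 0]]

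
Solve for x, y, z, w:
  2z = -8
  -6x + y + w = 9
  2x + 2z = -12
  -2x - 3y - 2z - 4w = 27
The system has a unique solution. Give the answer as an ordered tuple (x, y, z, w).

(-2, 3, -4, -6)

Form the augmented matrix and row-reduce:
  [  0   0   2   0  |   -8 ]
  [ -6   1   0   1  |    9 ]
  [  2   0   2   0  |  -12 ]
  [ -2  -3  -2  -4  |   27 ]
r1 <-> r2
r1 ← -1/6·r1
r3 ← r3 − 2·r1
r4 ← r4 + 2·r1
r2 <-> r3
r2 ← 3·r2
r4 ← r4 + 10/3·r2
r3 ← 1/2·r3
r4 ← r4 − 18·r3
r4 ← -1·r4
r2 ← r2 − r4
r1 ← r1 + 1/6·r4
r2 ← r2 − 6·r3
r1 ← r1 + 1/6·r2
Reading off the last column: x = -2, y = 3, z = -4, w = -6.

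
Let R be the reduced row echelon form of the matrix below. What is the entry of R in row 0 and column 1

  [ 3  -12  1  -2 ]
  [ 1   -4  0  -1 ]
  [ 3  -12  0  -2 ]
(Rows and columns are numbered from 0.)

-4

r1 → 1/3·r1
r2 → r2 − r1
r3 → r3 − 3·r1
r2 → -3·r2
r3 → r3 + r2
r2 → r2 − r3
r1 → r1 + 2/3·r3
r1 → r1 − 1/3·r2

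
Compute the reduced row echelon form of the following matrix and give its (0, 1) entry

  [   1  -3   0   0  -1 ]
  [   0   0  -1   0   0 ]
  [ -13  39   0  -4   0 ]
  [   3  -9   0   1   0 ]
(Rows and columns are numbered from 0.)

-3

Add 13 times R1 to R3.
Subtract 3 times R1 from R4.
Multiply R2 by -1.
Multiply R3 by -1/4.
Subtract R3 from R4.
Multiply R4 by -4.
Subtract 13/4 times R4 from R3.
Add R4 to R1.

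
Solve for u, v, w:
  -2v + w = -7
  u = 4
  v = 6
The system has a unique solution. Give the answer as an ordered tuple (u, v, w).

Form the augmented matrix and row-reduce:
  [ 0  -2  1  |  -7 ]
  [ 1   0  0  |   4 ]
  [ 0   1  0  |   6 ]
R1 <-> R2
  [ 1   0  0  |   4 ]
  [ 0  -2  1  |  -7 ]
  [ 0   1  0  |   6 ]
R2 → -1/2·R2
  [ 1  0     0  |    4 ]
  [ 0  1  -1/2  |  7/2 ]
  [ 0  1     0  |    6 ]
R3 → R3 − R2
  [ 1  0     0  |    4 ]
  [ 0  1  -1/2  |  7/2 ]
  [ 0  0   1/2  |  5/2 ]
R3 → 2·R3
  [ 1  0     0  |    4 ]
  [ 0  1  -1/2  |  7/2 ]
  [ 0  0     1  |    5 ]
R2 → R2 + 1/2·R3
  [ 1  0  0  |  4 ]
  [ 0  1  0  |  6 ]
  [ 0  0  1  |  5 ]
Reading off the last column: u = 4, v = 6, w = 5.

(4, 6, 5)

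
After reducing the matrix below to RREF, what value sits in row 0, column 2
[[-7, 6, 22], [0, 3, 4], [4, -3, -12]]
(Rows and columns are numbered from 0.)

-2

R1 := -1/7·R1
  [ 1  -6/7  -22/7 ]
  [ 0     3      4 ]
  [ 4    -3    -12 ]
R3 := R3 − 4·R1
  [ 1  -6/7  -22/7 ]
  [ 0     3      4 ]
  [ 0   3/7    4/7 ]
R2 := 1/3·R2
  [ 1  -6/7  -22/7 ]
  [ 0     1    4/3 ]
  [ 0   3/7    4/7 ]
R3 := R3 − 3/7·R2
  [ 1  -6/7  -22/7 ]
  [ 0     1    4/3 ]
  [ 0     0      0 ]
R1 := R1 + 6/7·R2
  [ 1  0   -2 ]
  [ 0  1  4/3 ]
  [ 0  0    0 ]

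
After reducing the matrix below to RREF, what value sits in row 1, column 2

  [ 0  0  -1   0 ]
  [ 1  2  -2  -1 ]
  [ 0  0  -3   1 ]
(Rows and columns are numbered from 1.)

R1 ↔ R2
R2 → -1·R2
R3 → R3 + 3·R2
R1 → R1 + R3
R1 → R1 + 2·R2

2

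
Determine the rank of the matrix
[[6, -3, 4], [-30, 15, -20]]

R1 := 1/6·R1
  [   1  -1/2  2/3 ]
  [ -30    15  -20 ]
R2 := R2 + 30·R1
  [ 1  -1/2  2/3 ]
  [ 0     0    0 ]
The reduced form has 1 nonzero row.

rank = 1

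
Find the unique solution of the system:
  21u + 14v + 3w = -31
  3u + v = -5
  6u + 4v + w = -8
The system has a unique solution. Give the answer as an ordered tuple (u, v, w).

(-1, -2, 6)

Form the augmented matrix and row-reduce:
  [ 21  14  3  |  -31 ]
  [  3   1  0  |   -5 ]
  [  6   4  1  |   -8 ]
ρ1 -> 1/21·ρ1
  [ 1  2/3  1/7  |  -31/21 ]
  [ 3    1    0  |      -5 ]
  [ 6    4    1  |      -8 ]
ρ2 -> ρ2 − 3·ρ1
  [ 1  2/3   1/7  |  -31/21 ]
  [ 0   -1  -3/7  |    -4/7 ]
  [ 6    4     1  |      -8 ]
ρ3 -> ρ3 − 6·ρ1
  [ 1  2/3   1/7  |  -31/21 ]
  [ 0   -1  -3/7  |    -4/7 ]
  [ 0    0   1/7  |     6/7 ]
ρ2 -> -1·ρ2
  [ 1  2/3  1/7  |  -31/21 ]
  [ 0    1  3/7  |     4/7 ]
  [ 0    0  1/7  |     6/7 ]
ρ3 -> 7·ρ3
  [ 1  2/3  1/7  |  -31/21 ]
  [ 0    1  3/7  |     4/7 ]
  [ 0    0    1  |       6 ]
ρ2 -> ρ2 − 3/7·ρ3
  [ 1  2/3  1/7  |  -31/21 ]
  [ 0    1    0  |      -2 ]
  [ 0    0    1  |       6 ]
ρ1 -> ρ1 − 1/7·ρ3
  [ 1  2/3  0  |  -7/3 ]
  [ 0    1  0  |    -2 ]
  [ 0    0  1  |     6 ]
ρ1 -> ρ1 − 2/3·ρ2
  [ 1  0  0  |  -1 ]
  [ 0  1  0  |  -2 ]
  [ 0  0  1  |   6 ]
Reading off the last column: u = -1, v = -2, w = 6.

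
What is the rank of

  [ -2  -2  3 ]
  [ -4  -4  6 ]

rank = 1

R1 := -1/2·R1
  [  1   1  -3/2 ]
  [ -4  -4     6 ]
R2 := R2 + 4·R1
  [ 1  1  -3/2 ]
  [ 0  0     0 ]
The reduced form has 1 nonzero row.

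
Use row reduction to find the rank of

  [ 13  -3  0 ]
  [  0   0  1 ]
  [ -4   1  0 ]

rank = 3

R1 := 1/13·R1
R3 := R3 + 4·R1
R2 <=> R3
R2 := 13·R2
R1 := R1 + 3/13·R2
The reduced form has 3 nonzero rows.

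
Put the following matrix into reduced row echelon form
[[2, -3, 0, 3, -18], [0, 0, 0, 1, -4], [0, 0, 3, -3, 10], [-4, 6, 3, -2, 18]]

[[1, -3/2, 0, 0, -3], [0, 0, 1, 0, -2/3], [0, 0, 0, 1, -4], [0, 0, 0, 0, 0]]

Multiply ρ1 by 1/2.
Add 4 times ρ1 to ρ4.
Swap ρ2 and ρ3.
Multiply ρ2 by 1/3.
Subtract 3 times ρ2 from ρ4.
Subtract 7 times ρ3 from ρ4.
Add ρ3 to ρ2.
Subtract 3/2 times ρ3 from ρ1.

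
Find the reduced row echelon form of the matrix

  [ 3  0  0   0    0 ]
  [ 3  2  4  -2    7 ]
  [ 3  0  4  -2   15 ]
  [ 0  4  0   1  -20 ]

R1 -> 1/3·R1
R2 -> R2 − 3·R1
R3 -> R3 − 3·R1
R2 -> 1/2·R2
R4 -> R4 − 4·R2
R3 -> 1/4·R3
R4 -> R4 + 8·R3
R3 -> R3 + 1/2·R4
R2 -> R2 + R4
R2 -> R2 − 2·R3

[[1, 0, 0, 0, 0], [0, 1, 0, 0, -4], [0, 0, 1, 0, 7/4], [0, 0, 0, 1, -4]]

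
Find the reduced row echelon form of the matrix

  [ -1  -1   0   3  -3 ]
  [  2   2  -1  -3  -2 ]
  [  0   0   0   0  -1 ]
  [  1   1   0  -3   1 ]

[[1, 1, 0, -3, 0], [0, 0, 1, -3, 0], [0, 0, 0, 0, 1], [0, 0, 0, 0, 0]]

ρ1 → -1·ρ1
ρ2 → ρ2 − 2·ρ1
ρ4 → ρ4 − ρ1
ρ2 → -1·ρ2
ρ3 → -1·ρ3
ρ4 → ρ4 + 2·ρ3
ρ2 → ρ2 − 8·ρ3
ρ1 → ρ1 − 3·ρ3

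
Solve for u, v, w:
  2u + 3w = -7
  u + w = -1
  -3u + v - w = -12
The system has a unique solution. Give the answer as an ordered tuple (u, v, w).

(4, -5, -5)

Form the augmented matrix and row-reduce:
  [  2  0   3  |   -7 ]
  [  1  0   1  |   -1 ]
  [ -3  1  -1  |  -12 ]
Multiply ρ1 by 1/2.
  [  1  0  3/2  |  -7/2 ]
  [  1  0    1  |    -1 ]
  [ -3  1   -1  |   -12 ]
Subtract ρ1 from ρ2.
  [  1  0   3/2  |  -7/2 ]
  [  0  0  -1/2  |   5/2 ]
  [ -3  1    -1  |   -12 ]
Add 3 times ρ1 to ρ3.
  [ 1  0   3/2  |   -7/2 ]
  [ 0  0  -1/2  |    5/2 ]
  [ 0  1   7/2  |  -45/2 ]
Swap ρ2 and ρ3.
  [ 1  0   3/2  |   -7/2 ]
  [ 0  1   7/2  |  -45/2 ]
  [ 0  0  -1/2  |    5/2 ]
Multiply ρ3 by -2.
  [ 1  0  3/2  |   -7/2 ]
  [ 0  1  7/2  |  -45/2 ]
  [ 0  0    1  |     -5 ]
Subtract 7/2 times ρ3 from ρ2.
  [ 1  0  3/2  |  -7/2 ]
  [ 0  1    0  |    -5 ]
  [ 0  0    1  |    -5 ]
Subtract 3/2 times ρ3 from ρ1.
  [ 1  0  0  |   4 ]
  [ 0  1  0  |  -5 ]
  [ 0  0  1  |  -5 ]
Reading off the last column: u = 4, v = -5, w = -5.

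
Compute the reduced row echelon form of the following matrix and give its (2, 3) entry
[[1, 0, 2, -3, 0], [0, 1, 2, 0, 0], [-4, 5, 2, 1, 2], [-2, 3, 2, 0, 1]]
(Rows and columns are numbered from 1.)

2

ρ3 -> ρ3 + 4·ρ1
  [  1  0   2   -3  0 ]
  [  0  1   2    0  0 ]
  [  0  5  10  -11  2 ]
  [ -2  3   2    0  1 ]
ρ4 -> ρ4 + 2·ρ1
  [ 1  0   2   -3  0 ]
  [ 0  1   2    0  0 ]
  [ 0  5  10  -11  2 ]
  [ 0  3   6   -6  1 ]
ρ3 -> ρ3 − 5·ρ2
  [ 1  0  2   -3  0 ]
  [ 0  1  2    0  0 ]
  [ 0  0  0  -11  2 ]
  [ 0  3  6   -6  1 ]
ρ4 -> ρ4 − 3·ρ2
  [ 1  0  2   -3  0 ]
  [ 0  1  2    0  0 ]
  [ 0  0  0  -11  2 ]
  [ 0  0  0   -6  1 ]
ρ3 -> -1/11·ρ3
  [ 1  0  2  -3      0 ]
  [ 0  1  2   0      0 ]
  [ 0  0  0   1  -2/11 ]
  [ 0  0  0  -6      1 ]
ρ4 -> ρ4 + 6·ρ3
  [ 1  0  2  -3      0 ]
  [ 0  1  2   0      0 ]
  [ 0  0  0   1  -2/11 ]
  [ 0  0  0   0  -1/11 ]
ρ4 -> -11·ρ4
  [ 1  0  2  -3      0 ]
  [ 0  1  2   0      0 ]
  [ 0  0  0   1  -2/11 ]
  [ 0  0  0   0      1 ]
ρ3 -> ρ3 + 2/11·ρ4
  [ 1  0  2  -3  0 ]
  [ 0  1  2   0  0 ]
  [ 0  0  0   1  0 ]
  [ 0  0  0   0  1 ]
ρ1 -> ρ1 + 3·ρ3
  [ 1  0  2  0  0 ]
  [ 0  1  2  0  0 ]
  [ 0  0  0  1  0 ]
  [ 0  0  0  0  1 ]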